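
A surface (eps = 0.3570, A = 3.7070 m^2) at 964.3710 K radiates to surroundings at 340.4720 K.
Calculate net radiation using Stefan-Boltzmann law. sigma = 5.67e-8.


T^4 = 8.6492e+11
Tsurr^4 = 1.3438e+10
Q = 0.3570 * 5.67e-8 * 3.7070 * 8.5148e+11 = 63892.5341 W

63892.5341 W


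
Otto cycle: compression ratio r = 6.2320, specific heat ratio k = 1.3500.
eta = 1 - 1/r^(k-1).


r^(k-1) = 1.8972
eta = 1 - 1/1.8972 = 0.4729 = 47.2915%

47.2915%


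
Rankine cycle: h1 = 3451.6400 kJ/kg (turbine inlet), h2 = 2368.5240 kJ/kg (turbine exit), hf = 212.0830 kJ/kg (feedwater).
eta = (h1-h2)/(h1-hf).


W = 1083.1160 kJ/kg
Q_in = 3239.5570 kJ/kg
eta = 0.3343 = 33.4341%

eta = 33.4341%


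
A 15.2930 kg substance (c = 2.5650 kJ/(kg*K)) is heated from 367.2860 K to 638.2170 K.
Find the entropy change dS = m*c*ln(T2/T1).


T2/T1 = 1.7377
ln(T2/T1) = 0.5525
dS = 15.2930 * 2.5650 * 0.5525 = 21.6741 kJ/K

21.6741 kJ/K


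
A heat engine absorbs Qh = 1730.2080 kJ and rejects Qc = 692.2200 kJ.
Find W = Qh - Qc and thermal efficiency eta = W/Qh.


W = 1730.2080 - 692.2200 = 1037.9880 kJ
eta = 1037.9880 / 1730.2080 = 0.5999 = 59.9921%

W = 1037.9880 kJ, eta = 59.9921%


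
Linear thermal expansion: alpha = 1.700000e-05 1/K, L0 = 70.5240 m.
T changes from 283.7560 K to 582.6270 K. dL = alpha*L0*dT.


dT = 298.8710 K
dL = 1.700000e-05 * 70.5240 * 298.8710 = 0.358319 m
L_final = 70.882319 m

dL = 0.358319 m


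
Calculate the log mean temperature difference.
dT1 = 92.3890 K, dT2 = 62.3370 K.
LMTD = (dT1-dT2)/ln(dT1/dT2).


dT1/dT2 = 1.4821
ln(dT1/dT2) = 0.3935
LMTD = 30.0520 / 0.3935 = 76.3802 K

76.3802 K


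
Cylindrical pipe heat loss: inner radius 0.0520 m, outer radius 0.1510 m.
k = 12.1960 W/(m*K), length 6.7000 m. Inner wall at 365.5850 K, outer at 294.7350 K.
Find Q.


dT = 70.8500 K
ln(ro/ri) = 1.0660
Q = 2*pi*12.1960*6.7000*70.8500 / 1.0660 = 34122.4355 W

34122.4355 W


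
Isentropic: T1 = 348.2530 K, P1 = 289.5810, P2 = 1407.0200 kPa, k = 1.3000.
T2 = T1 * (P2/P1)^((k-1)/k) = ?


(k-1)/k = 0.2308
(P2/P1)^exp = 1.4402
T2 = 348.2530 * 1.4402 = 501.5623 K

501.5623 K


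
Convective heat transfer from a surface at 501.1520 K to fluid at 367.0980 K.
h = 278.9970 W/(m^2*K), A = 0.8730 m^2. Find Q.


dT = 134.0540 K
Q = 278.9970 * 0.8730 * 134.0540 = 32650.7795 W

32650.7795 W


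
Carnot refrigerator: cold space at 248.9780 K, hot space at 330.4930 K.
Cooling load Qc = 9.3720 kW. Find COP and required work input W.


COP = 248.9780 / 81.5150 = 3.0544
W = 9.3720 / 3.0544 = 3.0684 kW

COP = 3.0544, W = 3.0684 kW


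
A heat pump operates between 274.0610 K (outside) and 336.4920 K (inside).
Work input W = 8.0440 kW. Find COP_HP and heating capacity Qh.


COP = 336.4920 / 62.4310 = 5.3898
Qh = 5.3898 * 8.0440 = 43.3557 kW

COP = 5.3898, Qh = 43.3557 kW


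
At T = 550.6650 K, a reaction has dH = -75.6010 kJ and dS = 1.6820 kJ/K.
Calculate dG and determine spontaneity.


T*dS = 550.6650 * 1.6820 = 926.2185 kJ
dG = -75.6010 - 926.2185 = -1001.8195 kJ (spontaneous)

dG = -1001.8195 kJ, spontaneous


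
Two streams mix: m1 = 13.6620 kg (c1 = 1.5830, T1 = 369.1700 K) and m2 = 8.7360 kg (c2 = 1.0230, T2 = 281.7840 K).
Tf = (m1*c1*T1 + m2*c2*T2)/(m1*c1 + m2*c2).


num = 10502.3030
den = 30.5639
Tf = 343.6182 K

343.6182 K


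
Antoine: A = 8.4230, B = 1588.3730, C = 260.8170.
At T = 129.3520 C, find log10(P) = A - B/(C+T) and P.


C+T = 390.1690
B/(C+T) = 4.0710
log10(P) = 8.4230 - 4.0710 = 4.3520
P = 10^4.3520 = 22491.2096 mmHg

22491.2096 mmHg


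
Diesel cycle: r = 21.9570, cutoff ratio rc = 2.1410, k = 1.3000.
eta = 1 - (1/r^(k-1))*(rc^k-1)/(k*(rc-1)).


r^(k-1) = 2.5262
rc^k = 2.6903
eta = 0.5489 = 54.8909%

54.8909%


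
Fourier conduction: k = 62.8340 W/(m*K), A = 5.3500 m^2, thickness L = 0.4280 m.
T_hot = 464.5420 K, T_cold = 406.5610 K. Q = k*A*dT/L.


dT = 57.9810 K
Q = 62.8340 * 5.3500 * 57.9810 / 0.4280 = 45539.7269 W

45539.7269 W


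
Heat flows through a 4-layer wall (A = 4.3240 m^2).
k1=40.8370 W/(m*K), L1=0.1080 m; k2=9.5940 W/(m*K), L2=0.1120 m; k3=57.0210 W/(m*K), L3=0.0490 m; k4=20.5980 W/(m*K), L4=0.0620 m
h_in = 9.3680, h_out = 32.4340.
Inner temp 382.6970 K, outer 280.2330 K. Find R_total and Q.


R_conv_in = 1/(9.3680*4.3240) = 0.0247
R_1 = 0.1080/(40.8370*4.3240) = 0.0006
R_2 = 0.1120/(9.5940*4.3240) = 0.0027
R_3 = 0.0490/(57.0210*4.3240) = 0.0002
R_4 = 0.0620/(20.5980*4.3240) = 0.0007
R_conv_out = 1/(32.4340*4.3240) = 0.0071
R_total = 0.0360 K/W
Q = 102.4640 / 0.0360 = 2844.3553 W

R_total = 0.0360 K/W, Q = 2844.3553 W


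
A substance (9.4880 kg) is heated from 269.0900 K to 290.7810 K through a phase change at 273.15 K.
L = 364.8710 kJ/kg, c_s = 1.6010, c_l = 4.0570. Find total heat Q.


Q1 (sensible, solid) = 9.4880 * 1.6010 * 4.0600 = 61.6726 kJ
Q2 (latent) = 9.4880 * 364.8710 = 3461.8960 kJ
Q3 (sensible, liquid) = 9.4880 * 4.0570 * 17.6310 = 678.6668 kJ
Q_total = 4202.2355 kJ

4202.2355 kJ


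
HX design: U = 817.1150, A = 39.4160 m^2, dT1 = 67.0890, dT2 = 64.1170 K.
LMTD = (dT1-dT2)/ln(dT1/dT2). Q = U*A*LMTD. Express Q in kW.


LMTD = 65.5918 K
Q = 817.1150 * 39.4160 * 65.5918 = 2112540.9633 W = 2112.5410 kW

2112.5410 kW


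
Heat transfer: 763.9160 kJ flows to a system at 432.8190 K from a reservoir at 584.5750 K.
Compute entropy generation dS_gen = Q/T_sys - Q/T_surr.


dS_sys = 763.9160/432.8190 = 1.7650 kJ/K
dS_surr = -763.9160/584.5750 = -1.3068 kJ/K
dS_gen = 1.7650 - 1.3068 = 0.4582 kJ/K (irreversible)

dS_gen = 0.4582 kJ/K, irreversible


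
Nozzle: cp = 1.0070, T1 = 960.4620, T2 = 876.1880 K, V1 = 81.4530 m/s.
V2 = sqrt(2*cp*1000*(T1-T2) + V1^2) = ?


dT = 84.2740 K
2*cp*1000*dT = 169727.8360
V1^2 = 6634.5912
V2 = sqrt(176362.4272) = 419.9553 m/s

419.9553 m/s


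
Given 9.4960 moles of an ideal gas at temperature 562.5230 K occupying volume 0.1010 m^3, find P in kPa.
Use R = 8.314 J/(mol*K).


P = nRT/V = 9.4960 * 8.314 * 562.5230 / 0.1010
= 44411.0468 / 0.1010 = 439713.3351 Pa = 439.7133 kPa

439.7133 kPa


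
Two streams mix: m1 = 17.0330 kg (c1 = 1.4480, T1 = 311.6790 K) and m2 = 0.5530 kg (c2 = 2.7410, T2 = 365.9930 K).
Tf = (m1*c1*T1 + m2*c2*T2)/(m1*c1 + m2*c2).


num = 8241.9458
den = 26.1796
Tf = 314.8237 K

314.8237 K


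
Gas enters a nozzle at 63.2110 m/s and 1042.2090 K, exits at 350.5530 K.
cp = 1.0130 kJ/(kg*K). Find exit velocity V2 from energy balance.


dT = 691.6560 K
2*cp*1000*dT = 1401295.0560
V1^2 = 3995.6305
V2 = sqrt(1405290.6865) = 1185.4496 m/s

1185.4496 m/s


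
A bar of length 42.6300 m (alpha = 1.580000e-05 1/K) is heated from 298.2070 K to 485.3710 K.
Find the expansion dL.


dT = 187.1640 K
dL = 1.580000e-05 * 42.6300 * 187.1640 = 0.126065 m
L_final = 42.756065 m

dL = 0.126065 m


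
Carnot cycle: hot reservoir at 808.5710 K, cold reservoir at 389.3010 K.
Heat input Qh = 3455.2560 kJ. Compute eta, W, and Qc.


eta = 1 - 389.3010/808.5710 = 0.5185
W = 0.5185 * 3455.2560 = 1791.6611 kJ
Qc = 3455.2560 - 1791.6611 = 1663.5949 kJ

eta = 51.8532%, W = 1791.6611 kJ, Qc = 1663.5949 kJ


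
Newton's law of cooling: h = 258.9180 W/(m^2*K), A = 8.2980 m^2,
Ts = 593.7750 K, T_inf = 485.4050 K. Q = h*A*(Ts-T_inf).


dT = 108.3700 K
Q = 258.9180 * 8.2980 * 108.3700 = 232833.1145 W

232833.1145 W


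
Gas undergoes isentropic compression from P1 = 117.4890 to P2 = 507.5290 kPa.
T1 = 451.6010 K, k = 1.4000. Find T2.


(k-1)/k = 0.2857
(P2/P1)^exp = 1.5190
T2 = 451.6010 * 1.5190 = 685.9871 K

685.9871 K


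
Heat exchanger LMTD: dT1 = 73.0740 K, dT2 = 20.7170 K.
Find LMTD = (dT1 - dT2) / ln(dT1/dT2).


dT1/dT2 = 3.5272
ln(dT1/dT2) = 1.2605
LMTD = 52.3570 / 1.2605 = 41.5361 K

41.5361 K


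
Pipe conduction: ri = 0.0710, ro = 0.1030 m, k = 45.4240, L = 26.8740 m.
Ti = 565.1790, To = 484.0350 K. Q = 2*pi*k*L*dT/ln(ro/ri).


dT = 81.1440 K
ln(ro/ri) = 0.3720
Q = 2*pi*45.4240*26.8740*81.1440 / 0.3720 = 1672837.2765 W

1672837.2765 W


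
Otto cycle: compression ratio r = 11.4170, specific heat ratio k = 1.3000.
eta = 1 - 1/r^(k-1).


r^(k-1) = 2.0762
eta = 1 - 1/2.0762 = 0.5183 = 51.8347%

51.8347%


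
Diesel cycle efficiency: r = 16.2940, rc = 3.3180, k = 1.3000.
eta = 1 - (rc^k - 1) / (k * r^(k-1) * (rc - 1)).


r^(k-1) = 2.3100
rc^k = 4.7549
eta = 0.4606 = 46.0576%

46.0576%


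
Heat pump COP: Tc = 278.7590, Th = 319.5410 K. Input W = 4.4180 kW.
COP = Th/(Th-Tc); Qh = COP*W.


COP = 319.5410 / 40.7820 = 7.8353
Qh = 7.8353 * 4.4180 = 34.6165 kW

COP = 7.8353, Qh = 34.6165 kW


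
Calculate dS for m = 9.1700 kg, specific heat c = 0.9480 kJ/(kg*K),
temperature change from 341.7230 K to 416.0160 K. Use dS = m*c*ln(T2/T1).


T2/T1 = 1.2174
ln(T2/T1) = 0.1967
dS = 9.1700 * 0.9480 * 0.1967 = 1.7101 kJ/K

1.7101 kJ/K


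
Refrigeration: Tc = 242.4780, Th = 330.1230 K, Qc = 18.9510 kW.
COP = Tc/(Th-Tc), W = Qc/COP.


COP = 242.4780 / 87.6450 = 2.7666
W = 18.9510 / 2.7666 = 6.8499 kW

COP = 2.7666, W = 6.8499 kW


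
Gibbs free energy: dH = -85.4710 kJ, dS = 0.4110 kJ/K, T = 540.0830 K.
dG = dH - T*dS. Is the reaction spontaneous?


T*dS = 540.0830 * 0.4110 = 221.9741 kJ
dG = -85.4710 - 221.9741 = -307.4451 kJ (spontaneous)

dG = -307.4451 kJ, spontaneous


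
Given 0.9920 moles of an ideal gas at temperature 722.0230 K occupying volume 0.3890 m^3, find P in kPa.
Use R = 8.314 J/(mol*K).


P = nRT/V = 0.9920 * 8.314 * 722.0230 / 0.3890
= 5954.8760 / 0.3890 = 15308.1646 Pa = 15.3082 kPa

15.3082 kPa


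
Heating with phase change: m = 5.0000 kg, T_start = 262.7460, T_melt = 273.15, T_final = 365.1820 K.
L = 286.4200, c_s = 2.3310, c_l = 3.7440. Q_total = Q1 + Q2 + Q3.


Q1 (sensible, solid) = 5.0000 * 2.3310 * 10.4040 = 121.2586 kJ
Q2 (latent) = 5.0000 * 286.4200 = 1432.1000 kJ
Q3 (sensible, liquid) = 5.0000 * 3.7440 * 92.0320 = 1722.8390 kJ
Q_total = 3276.1977 kJ

3276.1977 kJ


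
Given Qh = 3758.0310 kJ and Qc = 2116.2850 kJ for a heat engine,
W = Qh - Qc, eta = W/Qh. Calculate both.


W = 3758.0310 - 2116.2850 = 1641.7460 kJ
eta = 1641.7460 / 3758.0310 = 0.4369 = 43.6863%

W = 1641.7460 kJ, eta = 43.6863%


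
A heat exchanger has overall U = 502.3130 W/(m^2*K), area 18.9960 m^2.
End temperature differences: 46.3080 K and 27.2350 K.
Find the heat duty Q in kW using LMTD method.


LMTD = 35.9318 K
Q = 502.3130 * 18.9960 * 35.9318 = 342858.5636 W = 342.8586 kW

342.8586 kW


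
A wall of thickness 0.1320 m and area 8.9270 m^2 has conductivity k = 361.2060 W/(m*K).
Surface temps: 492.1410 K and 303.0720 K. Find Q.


dT = 189.0690 K
Q = 361.2060 * 8.9270 * 189.0690 / 0.1320 = 4618563.1542 W

4618563.1542 W


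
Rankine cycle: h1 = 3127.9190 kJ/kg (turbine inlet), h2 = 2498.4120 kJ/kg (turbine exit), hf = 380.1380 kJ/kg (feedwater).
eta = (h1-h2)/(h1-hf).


W = 629.5070 kJ/kg
Q_in = 2747.7810 kJ/kg
eta = 0.2291 = 22.9096%

eta = 22.9096%


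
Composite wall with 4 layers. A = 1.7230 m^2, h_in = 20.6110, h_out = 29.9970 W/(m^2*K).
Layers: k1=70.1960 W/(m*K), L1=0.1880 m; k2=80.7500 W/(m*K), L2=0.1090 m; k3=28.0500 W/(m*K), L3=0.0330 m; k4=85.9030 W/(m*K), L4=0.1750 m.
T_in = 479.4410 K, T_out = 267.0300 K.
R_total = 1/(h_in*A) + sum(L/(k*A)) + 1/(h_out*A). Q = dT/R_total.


R_conv_in = 1/(20.6110*1.7230) = 0.0282
R_1 = 0.1880/(70.1960*1.7230) = 0.0016
R_2 = 0.1090/(80.7500*1.7230) = 0.0008
R_3 = 0.0330/(28.0500*1.7230) = 0.0007
R_4 = 0.1750/(85.9030*1.7230) = 0.0012
R_conv_out = 1/(29.9970*1.7230) = 0.0193
R_total = 0.0517 K/W
Q = 212.4110 / 0.0517 = 4107.7432 W

R_total = 0.0517 K/W, Q = 4107.7432 W


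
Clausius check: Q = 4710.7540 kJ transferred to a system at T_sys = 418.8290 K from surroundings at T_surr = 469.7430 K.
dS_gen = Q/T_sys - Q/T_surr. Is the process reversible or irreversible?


dS_sys = 4710.7540/418.8290 = 11.2474 kJ/K
dS_surr = -4710.7540/469.7430 = -10.0284 kJ/K
dS_gen = 11.2474 - 10.0284 = 1.2191 kJ/K (irreversible)

dS_gen = 1.2191 kJ/K, irreversible


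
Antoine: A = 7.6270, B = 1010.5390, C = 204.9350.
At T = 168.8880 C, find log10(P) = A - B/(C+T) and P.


C+T = 373.8230
B/(C+T) = 2.7033
log10(P) = 7.6270 - 2.7033 = 4.9237
P = 10^4.9237 = 83896.6686 mmHg

83896.6686 mmHg


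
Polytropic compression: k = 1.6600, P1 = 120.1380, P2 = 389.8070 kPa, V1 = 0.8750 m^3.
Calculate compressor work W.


(k-1)/k = 0.3976
(P2/P1)^exp = 1.5967
W = 2.5152 * 120.1380 * 0.8750 * (1.5967 - 1) = 157.7765 kJ

157.7765 kJ


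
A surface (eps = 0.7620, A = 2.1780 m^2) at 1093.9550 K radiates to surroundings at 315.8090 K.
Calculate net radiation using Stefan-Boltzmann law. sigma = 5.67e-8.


T^4 = 1.4322e+12
Tsurr^4 = 9.9471e+09
Q = 0.7620 * 5.67e-8 * 2.1780 * 1.4222e+12 = 133834.1186 W

133834.1186 W


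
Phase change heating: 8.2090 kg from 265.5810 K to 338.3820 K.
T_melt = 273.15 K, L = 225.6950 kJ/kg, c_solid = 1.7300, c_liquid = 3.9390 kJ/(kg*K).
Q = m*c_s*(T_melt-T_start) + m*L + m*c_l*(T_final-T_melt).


Q1 (sensible, solid) = 8.2090 * 1.7300 * 7.5690 = 107.4917 kJ
Q2 (latent) = 8.2090 * 225.6950 = 1852.7303 kJ
Q3 (sensible, liquid) = 8.2090 * 3.9390 * 65.2320 = 2109.2931 kJ
Q_total = 4069.5150 kJ

4069.5150 kJ


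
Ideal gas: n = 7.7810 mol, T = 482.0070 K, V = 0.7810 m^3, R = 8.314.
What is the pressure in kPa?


P = nRT/V = 7.7810 * 8.314 * 482.0070 / 0.7810
= 31181.6276 / 0.7810 = 39925.2594 Pa = 39.9253 kPa

39.9253 kPa


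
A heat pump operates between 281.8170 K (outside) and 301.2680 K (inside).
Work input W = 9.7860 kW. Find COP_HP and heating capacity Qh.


COP = 301.2680 / 19.4510 = 15.4886
Qh = 15.4886 * 9.7860 = 151.5711 kW

COP = 15.4886, Qh = 151.5711 kW


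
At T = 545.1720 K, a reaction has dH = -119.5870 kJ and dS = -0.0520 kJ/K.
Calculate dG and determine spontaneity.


T*dS = 545.1720 * -0.0520 = -28.3489 kJ
dG = -119.5870 + 28.3489 = -91.2381 kJ (spontaneous)

dG = -91.2381 kJ, spontaneous


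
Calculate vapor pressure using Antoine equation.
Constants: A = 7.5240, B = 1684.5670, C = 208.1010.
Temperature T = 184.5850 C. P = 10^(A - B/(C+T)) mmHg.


C+T = 392.6860
B/(C+T) = 4.2899
log10(P) = 7.5240 - 4.2899 = 3.2341
P = 10^3.2341 = 1714.5196 mmHg

1714.5196 mmHg


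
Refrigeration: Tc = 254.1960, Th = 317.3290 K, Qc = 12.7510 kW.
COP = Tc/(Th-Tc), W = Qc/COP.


COP = 254.1960 / 63.1330 = 4.0264
W = 12.7510 / 4.0264 = 3.1669 kW

COP = 4.0264, W = 3.1669 kW


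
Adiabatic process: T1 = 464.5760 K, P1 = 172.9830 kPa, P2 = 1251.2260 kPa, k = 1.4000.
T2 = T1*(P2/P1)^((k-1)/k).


(k-1)/k = 0.2857
(P2/P1)^exp = 1.7600
T2 = 464.5760 * 1.7600 = 817.6742 K

817.6742 K


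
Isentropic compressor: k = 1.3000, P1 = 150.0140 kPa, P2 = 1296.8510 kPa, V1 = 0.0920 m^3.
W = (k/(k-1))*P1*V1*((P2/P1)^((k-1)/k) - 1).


(k-1)/k = 0.2308
(P2/P1)^exp = 1.6450
W = 4.3333 * 150.0140 * 0.0920 * (1.6450 - 1) = 38.5767 kJ

38.5767 kJ


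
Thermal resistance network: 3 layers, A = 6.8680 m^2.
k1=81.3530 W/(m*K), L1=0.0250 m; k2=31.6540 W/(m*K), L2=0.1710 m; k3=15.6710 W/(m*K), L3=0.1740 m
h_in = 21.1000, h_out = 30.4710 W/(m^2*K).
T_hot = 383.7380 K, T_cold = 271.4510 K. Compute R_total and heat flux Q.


R_conv_in = 1/(21.1000*6.8680) = 0.0069
R_1 = 0.0250/(81.3530*6.8680) = 4.4744e-05
R_2 = 0.1710/(31.6540*6.8680) = 0.0008
R_3 = 0.1740/(15.6710*6.8680) = 0.0016
R_conv_out = 1/(30.4710*6.8680) = 0.0048
R_total = 0.0141 K/W
Q = 112.2870 / 0.0141 = 7948.3972 W

R_total = 0.0141 K/W, Q = 7948.3972 W


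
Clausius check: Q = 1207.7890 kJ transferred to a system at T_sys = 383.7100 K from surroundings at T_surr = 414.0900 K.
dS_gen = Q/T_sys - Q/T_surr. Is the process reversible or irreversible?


dS_sys = 1207.7890/383.7100 = 3.1477 kJ/K
dS_surr = -1207.7890/414.0900 = -2.9167 kJ/K
dS_gen = 3.1477 - 2.9167 = 0.2309 kJ/K (irreversible)

dS_gen = 0.2309 kJ/K, irreversible


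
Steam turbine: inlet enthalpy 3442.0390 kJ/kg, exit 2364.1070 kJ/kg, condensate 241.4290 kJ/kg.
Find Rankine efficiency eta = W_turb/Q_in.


W = 1077.9320 kJ/kg
Q_in = 3200.6100 kJ/kg
eta = 0.3368 = 33.6790%

eta = 33.6790%


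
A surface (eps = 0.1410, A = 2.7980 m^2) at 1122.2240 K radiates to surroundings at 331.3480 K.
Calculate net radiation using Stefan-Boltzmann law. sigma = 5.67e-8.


T^4 = 1.5861e+12
Tsurr^4 = 1.2054e+10
Q = 0.1410 * 5.67e-8 * 2.7980 * 1.5740e+12 = 35209.0902 W

35209.0902 W


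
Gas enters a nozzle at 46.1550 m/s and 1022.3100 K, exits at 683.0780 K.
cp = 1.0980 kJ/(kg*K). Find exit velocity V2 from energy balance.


dT = 339.2320 K
2*cp*1000*dT = 744953.4720
V1^2 = 2130.2840
V2 = sqrt(747083.7560) = 864.3401 m/s

864.3401 m/s


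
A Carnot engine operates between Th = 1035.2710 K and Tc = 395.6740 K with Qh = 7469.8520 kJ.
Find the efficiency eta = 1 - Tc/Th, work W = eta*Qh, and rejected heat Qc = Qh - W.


eta = 1 - 395.6740/1035.2710 = 0.6178
W = 0.6178 * 7469.8520 = 4614.9220 kJ
Qc = 7469.8520 - 4614.9220 = 2854.9300 kJ

eta = 61.7806%, W = 4614.9220 kJ, Qc = 2854.9300 kJ


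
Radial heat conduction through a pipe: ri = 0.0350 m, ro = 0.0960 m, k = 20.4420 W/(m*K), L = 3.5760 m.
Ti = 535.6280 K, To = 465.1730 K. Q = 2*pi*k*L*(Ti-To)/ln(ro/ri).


dT = 70.4550 K
ln(ro/ri) = 1.0090
Q = 2*pi*20.4420*3.5760*70.4550 / 1.0090 = 32071.6541 W

32071.6541 W


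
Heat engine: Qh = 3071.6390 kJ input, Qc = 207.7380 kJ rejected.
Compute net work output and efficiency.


W = 3071.6390 - 207.7380 = 2863.9010 kJ
eta = 2863.9010 / 3071.6390 = 0.9324 = 93.2369%

W = 2863.9010 kJ, eta = 93.2369%


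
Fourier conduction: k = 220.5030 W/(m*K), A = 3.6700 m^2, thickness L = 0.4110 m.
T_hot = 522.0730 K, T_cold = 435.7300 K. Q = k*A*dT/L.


dT = 86.3430 K
Q = 220.5030 * 3.6700 * 86.3430 / 0.4110 = 170006.6381 W

170006.6381 W


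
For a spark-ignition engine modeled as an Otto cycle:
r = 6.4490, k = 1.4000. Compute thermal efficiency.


r^(k-1) = 2.1076
eta = 1 - 1/2.1076 = 0.5255 = 52.5536%

52.5536%


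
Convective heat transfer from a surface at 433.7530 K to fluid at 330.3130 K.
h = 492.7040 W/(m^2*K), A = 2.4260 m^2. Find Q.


dT = 103.4400 K
Q = 492.7040 * 2.4260 * 103.4400 = 123641.8221 W

123641.8221 W


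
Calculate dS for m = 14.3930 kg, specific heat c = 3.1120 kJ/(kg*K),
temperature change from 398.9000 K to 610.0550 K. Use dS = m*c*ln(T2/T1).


T2/T1 = 1.5293
ln(T2/T1) = 0.4248
dS = 14.3930 * 3.1120 * 0.4248 = 19.0289 kJ/K

19.0289 kJ/K


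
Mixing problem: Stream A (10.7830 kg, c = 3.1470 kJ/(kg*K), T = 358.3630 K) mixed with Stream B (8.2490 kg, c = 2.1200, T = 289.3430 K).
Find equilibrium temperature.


num = 17220.7219
den = 51.4220
Tf = 334.8903 K

334.8903 K


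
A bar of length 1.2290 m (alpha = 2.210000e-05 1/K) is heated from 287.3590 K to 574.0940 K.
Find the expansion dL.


dT = 286.7350 K
dL = 2.210000e-05 * 1.2290 * 286.7350 = 0.007788 m
L_final = 1.236788 m

dL = 0.007788 m


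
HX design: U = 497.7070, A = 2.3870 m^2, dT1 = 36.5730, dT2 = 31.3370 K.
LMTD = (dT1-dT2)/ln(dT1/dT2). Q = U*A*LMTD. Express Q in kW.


LMTD = 33.8876 K
Q = 497.7070 * 2.3870 * 33.8876 = 40259.3808 W = 40.2594 kW

40.2594 kW


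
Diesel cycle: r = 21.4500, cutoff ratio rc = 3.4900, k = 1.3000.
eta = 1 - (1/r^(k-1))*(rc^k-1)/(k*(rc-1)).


r^(k-1) = 2.5086
rc^k = 5.0778
eta = 0.4978 = 49.7829%

49.7829%


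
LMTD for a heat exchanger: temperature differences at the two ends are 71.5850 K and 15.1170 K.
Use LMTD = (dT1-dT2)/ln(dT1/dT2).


dT1/dT2 = 4.7354
ln(dT1/dT2) = 1.5551
LMTD = 56.4680 / 1.5551 = 36.3123 K

36.3123 K


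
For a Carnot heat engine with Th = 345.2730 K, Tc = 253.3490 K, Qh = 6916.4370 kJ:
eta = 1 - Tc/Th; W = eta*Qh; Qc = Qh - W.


eta = 1 - 253.3490/345.2730 = 0.2662
W = 0.2662 * 6916.4370 = 1841.4025 kJ
Qc = 6916.4370 - 1841.4025 = 5075.0345 kJ

eta = 26.6236%, W = 1841.4025 kJ, Qc = 5075.0345 kJ


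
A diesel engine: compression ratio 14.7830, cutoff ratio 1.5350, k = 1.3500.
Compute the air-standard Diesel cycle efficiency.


r^(k-1) = 2.5669
rc^k = 1.7834
eta = 0.5775 = 57.7454%

57.7454%


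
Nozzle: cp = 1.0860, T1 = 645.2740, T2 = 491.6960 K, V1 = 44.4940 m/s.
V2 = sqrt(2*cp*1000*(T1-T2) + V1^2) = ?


dT = 153.5780 K
2*cp*1000*dT = 333571.4160
V1^2 = 1979.7160
V2 = sqrt(335551.1320) = 579.2678 m/s

579.2678 m/s


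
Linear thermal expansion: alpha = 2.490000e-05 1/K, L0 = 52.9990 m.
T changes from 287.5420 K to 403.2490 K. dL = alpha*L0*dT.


dT = 115.7070 K
dL = 2.490000e-05 * 52.9990 * 115.7070 = 0.152696 m
L_final = 53.151696 m

dL = 0.152696 m


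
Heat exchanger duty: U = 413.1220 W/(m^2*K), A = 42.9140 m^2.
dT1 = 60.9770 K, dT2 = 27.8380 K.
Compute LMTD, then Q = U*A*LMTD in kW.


LMTD = 42.2640 K
Q = 413.1220 * 42.9140 * 42.2640 = 749286.9573 W = 749.2870 kW

749.2870 kW


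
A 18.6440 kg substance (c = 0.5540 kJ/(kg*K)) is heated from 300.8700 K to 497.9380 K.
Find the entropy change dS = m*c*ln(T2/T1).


T2/T1 = 1.6550
ln(T2/T1) = 0.5038
dS = 18.6440 * 0.5540 * 0.5038 = 5.2036 kJ/K

5.2036 kJ/K


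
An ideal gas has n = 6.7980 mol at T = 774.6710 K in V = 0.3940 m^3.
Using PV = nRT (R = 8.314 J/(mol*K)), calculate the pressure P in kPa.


P = nRT/V = 6.7980 * 8.314 * 774.6710 / 0.3940
= 43783.2987 / 0.3940 = 111125.1236 Pa = 111.1251 kPa

111.1251 kPa


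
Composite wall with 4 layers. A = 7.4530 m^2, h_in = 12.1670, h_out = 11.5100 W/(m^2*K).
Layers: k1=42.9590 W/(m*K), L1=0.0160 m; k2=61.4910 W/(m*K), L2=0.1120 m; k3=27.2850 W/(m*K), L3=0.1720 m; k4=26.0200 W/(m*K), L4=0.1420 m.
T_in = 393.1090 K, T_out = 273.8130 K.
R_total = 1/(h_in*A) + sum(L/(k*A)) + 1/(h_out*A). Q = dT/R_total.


R_conv_in = 1/(12.1670*7.4530) = 0.0110
R_1 = 0.0160/(42.9590*7.4530) = 4.9973e-05
R_2 = 0.1120/(61.4910*7.4530) = 0.0002
R_3 = 0.1720/(27.2850*7.4530) = 0.0008
R_4 = 0.1420/(26.0200*7.4530) = 0.0007
R_conv_out = 1/(11.5100*7.4530) = 0.0117
R_total = 0.0246 K/W
Q = 119.2960 / 0.0246 = 4857.8639 W

R_total = 0.0246 K/W, Q = 4857.8639 W


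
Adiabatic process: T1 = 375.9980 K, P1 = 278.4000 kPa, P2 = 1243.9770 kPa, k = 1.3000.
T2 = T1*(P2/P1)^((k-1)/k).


(k-1)/k = 0.2308
(P2/P1)^exp = 1.4126
T2 = 375.9980 * 1.4126 = 531.1517 K

531.1517 K


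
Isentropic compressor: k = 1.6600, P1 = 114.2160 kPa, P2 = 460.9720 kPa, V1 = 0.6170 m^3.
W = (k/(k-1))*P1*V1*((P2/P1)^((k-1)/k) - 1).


(k-1)/k = 0.3976
(P2/P1)^exp = 1.7415
W = 2.5152 * 114.2160 * 0.6170 * (1.7415 - 1) = 131.4246 kJ

131.4246 kJ


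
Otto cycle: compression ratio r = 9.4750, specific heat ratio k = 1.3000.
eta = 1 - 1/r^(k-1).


r^(k-1) = 1.9632
eta = 1 - 1/1.9632 = 0.4906 = 49.0638%

49.0638%


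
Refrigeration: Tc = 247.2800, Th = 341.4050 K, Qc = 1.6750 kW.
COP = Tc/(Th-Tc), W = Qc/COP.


COP = 247.2800 / 94.1250 = 2.6271
W = 1.6750 / 2.6271 = 0.6376 kW

COP = 2.6271, W = 0.6376 kW


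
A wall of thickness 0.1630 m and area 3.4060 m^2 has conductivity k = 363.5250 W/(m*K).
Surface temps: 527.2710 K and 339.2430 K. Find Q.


dT = 188.0280 K
Q = 363.5250 * 3.4060 * 188.0280 / 0.1630 = 1428281.6249 W

1428281.6249 W


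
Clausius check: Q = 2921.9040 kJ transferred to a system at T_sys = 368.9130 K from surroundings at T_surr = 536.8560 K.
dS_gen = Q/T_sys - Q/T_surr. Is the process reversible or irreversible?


dS_sys = 2921.9040/368.9130 = 7.9203 kJ/K
dS_surr = -2921.9040/536.8560 = -5.4426 kJ/K
dS_gen = 7.9203 - 5.4426 = 2.4777 kJ/K (irreversible)

dS_gen = 2.4777 kJ/K, irreversible


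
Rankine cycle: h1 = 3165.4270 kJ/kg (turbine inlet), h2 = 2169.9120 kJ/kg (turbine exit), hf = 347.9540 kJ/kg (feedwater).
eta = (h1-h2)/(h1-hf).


W = 995.5150 kJ/kg
Q_in = 2817.4730 kJ/kg
eta = 0.3533 = 35.3336%

eta = 35.3336%


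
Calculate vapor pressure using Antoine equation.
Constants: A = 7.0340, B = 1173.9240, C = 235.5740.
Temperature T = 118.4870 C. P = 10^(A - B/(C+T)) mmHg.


C+T = 354.0610
B/(C+T) = 3.3156
log10(P) = 7.0340 - 3.3156 = 3.7184
P = 10^3.7184 = 5228.7977 mmHg

5228.7977 mmHg


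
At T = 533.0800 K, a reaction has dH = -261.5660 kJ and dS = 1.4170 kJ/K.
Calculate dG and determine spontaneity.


T*dS = 533.0800 * 1.4170 = 755.3744 kJ
dG = -261.5660 - 755.3744 = -1016.9404 kJ (spontaneous)

dG = -1016.9404 kJ, spontaneous


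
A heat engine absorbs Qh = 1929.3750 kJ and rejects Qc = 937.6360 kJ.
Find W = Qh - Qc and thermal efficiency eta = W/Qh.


W = 1929.3750 - 937.6360 = 991.7390 kJ
eta = 991.7390 / 1929.3750 = 0.5140 = 51.4021%

W = 991.7390 kJ, eta = 51.4021%


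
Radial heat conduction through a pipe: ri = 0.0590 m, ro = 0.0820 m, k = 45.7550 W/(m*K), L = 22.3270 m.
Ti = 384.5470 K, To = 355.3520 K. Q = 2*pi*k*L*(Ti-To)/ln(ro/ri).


dT = 29.1950 K
ln(ro/ri) = 0.3292
Q = 2*pi*45.7550*22.3270*29.1950 / 0.3292 = 569274.1453 W

569274.1453 W


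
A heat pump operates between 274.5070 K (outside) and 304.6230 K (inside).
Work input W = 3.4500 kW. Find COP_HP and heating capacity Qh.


COP = 304.6230 / 30.1160 = 10.1150
Qh = 10.1150 * 3.4500 = 34.8967 kW

COP = 10.1150, Qh = 34.8967 kW


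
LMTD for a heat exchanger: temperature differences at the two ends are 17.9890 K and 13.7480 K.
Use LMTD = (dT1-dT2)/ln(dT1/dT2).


dT1/dT2 = 1.3085
ln(dT1/dT2) = 0.2689
LMTD = 4.2410 / 0.2689 = 15.7736 K

15.7736 K


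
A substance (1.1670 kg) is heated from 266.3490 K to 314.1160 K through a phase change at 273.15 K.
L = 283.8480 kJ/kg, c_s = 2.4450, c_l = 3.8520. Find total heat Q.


Q1 (sensible, solid) = 1.1670 * 2.4450 * 6.8010 = 19.4054 kJ
Q2 (latent) = 1.1670 * 283.8480 = 331.2506 kJ
Q3 (sensible, liquid) = 1.1670 * 3.8520 * 40.9660 = 184.1538 kJ
Q_total = 534.8098 kJ

534.8098 kJ


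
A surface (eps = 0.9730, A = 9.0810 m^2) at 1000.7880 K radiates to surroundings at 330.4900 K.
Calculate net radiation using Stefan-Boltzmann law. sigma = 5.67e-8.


T^4 = 1.0032e+12
Tsurr^4 = 1.1930e+10
Q = 0.9730 * 5.67e-8 * 9.0810 * 9.9123e+11 = 496594.8676 W

496594.8676 W


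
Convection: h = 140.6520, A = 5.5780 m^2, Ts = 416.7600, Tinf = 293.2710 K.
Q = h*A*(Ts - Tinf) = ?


dT = 123.4890 K
Q = 140.6520 * 5.5780 * 123.4890 = 96884.1416 W

96884.1416 W


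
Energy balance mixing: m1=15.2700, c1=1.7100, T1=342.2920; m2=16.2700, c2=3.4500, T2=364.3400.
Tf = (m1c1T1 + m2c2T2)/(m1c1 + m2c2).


num = 29388.7767
den = 82.2432
Tf = 357.3399 K

357.3399 K


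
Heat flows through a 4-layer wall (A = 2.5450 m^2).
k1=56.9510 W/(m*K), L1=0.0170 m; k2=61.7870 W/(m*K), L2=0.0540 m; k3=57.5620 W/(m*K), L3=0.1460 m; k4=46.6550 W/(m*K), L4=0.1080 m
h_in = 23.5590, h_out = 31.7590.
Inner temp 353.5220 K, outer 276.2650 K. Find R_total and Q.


R_conv_in = 1/(23.5590*2.5450) = 0.0167
R_1 = 0.0170/(56.9510*2.5450) = 0.0001
R_2 = 0.0540/(61.7870*2.5450) = 0.0003
R_3 = 0.1460/(57.5620*2.5450) = 0.0010
R_4 = 0.1080/(46.6550*2.5450) = 0.0009
R_conv_out = 1/(31.7590*2.5450) = 0.0124
R_total = 0.0314 K/W
Q = 77.2570 / 0.0314 = 2459.0449 W

R_total = 0.0314 K/W, Q = 2459.0449 W


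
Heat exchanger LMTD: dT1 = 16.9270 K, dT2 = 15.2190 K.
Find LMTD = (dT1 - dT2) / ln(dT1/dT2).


dT1/dT2 = 1.1122
ln(dT1/dT2) = 0.1064
LMTD = 1.7080 / 0.1064 = 16.0579 K

16.0579 K


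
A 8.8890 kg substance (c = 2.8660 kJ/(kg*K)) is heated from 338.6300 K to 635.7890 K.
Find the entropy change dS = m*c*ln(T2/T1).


T2/T1 = 1.8775
ln(T2/T1) = 0.6300
dS = 8.8890 * 2.8660 * 0.6300 = 16.0487 kJ/K

16.0487 kJ/K


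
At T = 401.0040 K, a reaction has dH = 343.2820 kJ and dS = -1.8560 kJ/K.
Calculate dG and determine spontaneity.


T*dS = 401.0040 * -1.8560 = -744.2634 kJ
dG = 343.2820 + 744.2634 = 1087.5454 kJ (non-spontaneous)

dG = 1087.5454 kJ, non-spontaneous


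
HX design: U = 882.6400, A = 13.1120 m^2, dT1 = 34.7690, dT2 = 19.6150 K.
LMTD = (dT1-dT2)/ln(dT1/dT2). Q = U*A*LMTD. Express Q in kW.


LMTD = 26.4730 K
Q = 882.6400 * 13.1120 * 26.4730 = 306377.0459 W = 306.3770 kW

306.3770 kW


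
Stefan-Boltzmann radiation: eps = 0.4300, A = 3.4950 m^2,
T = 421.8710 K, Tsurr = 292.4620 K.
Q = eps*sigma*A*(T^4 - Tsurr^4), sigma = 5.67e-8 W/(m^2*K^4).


T^4 = 3.1675e+10
Tsurr^4 = 7.3161e+09
Q = 0.4300 * 5.67e-8 * 3.4950 * 2.4359e+10 = 2075.6762 W

2075.6762 W


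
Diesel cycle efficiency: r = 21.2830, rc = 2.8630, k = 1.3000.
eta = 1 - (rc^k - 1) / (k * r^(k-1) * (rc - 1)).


r^(k-1) = 2.5027
rc^k = 3.9253
eta = 0.5174 = 51.7389%

51.7389%


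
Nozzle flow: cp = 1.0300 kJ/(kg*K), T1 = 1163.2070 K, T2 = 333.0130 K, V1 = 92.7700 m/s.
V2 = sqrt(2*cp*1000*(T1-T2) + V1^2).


dT = 830.1940 K
2*cp*1000*dT = 1710199.6400
V1^2 = 8606.2729
V2 = sqrt(1718805.9129) = 1311.0324 m/s

1311.0324 m/s


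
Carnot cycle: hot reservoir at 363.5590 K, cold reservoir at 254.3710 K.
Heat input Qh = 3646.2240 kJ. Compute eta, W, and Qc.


eta = 1 - 254.3710/363.5590 = 0.3003
W = 0.3003 * 3646.2240 = 1095.0737 kJ
Qc = 3646.2240 - 1095.0737 = 2551.1503 kJ

eta = 30.0331%, W = 1095.0737 kJ, Qc = 2551.1503 kJ


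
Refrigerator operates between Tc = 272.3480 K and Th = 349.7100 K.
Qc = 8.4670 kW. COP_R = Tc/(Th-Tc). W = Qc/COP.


COP = 272.3480 / 77.3620 = 3.5204
W = 8.4670 / 3.5204 = 2.4051 kW

COP = 3.5204, W = 2.4051 kW


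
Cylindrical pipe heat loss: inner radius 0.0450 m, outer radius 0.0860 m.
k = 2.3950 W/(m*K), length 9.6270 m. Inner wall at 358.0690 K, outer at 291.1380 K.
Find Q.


dT = 66.9310 K
ln(ro/ri) = 0.6477
Q = 2*pi*2.3950*9.6270*66.9310 / 0.6477 = 14970.6260 W

14970.6260 W


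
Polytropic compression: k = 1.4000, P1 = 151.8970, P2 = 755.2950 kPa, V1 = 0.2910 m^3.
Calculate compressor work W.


(k-1)/k = 0.2857
(P2/P1)^exp = 1.5813
W = 3.5000 * 151.8970 * 0.2910 * (1.5813 - 1) = 89.9340 kJ

89.9340 kJ


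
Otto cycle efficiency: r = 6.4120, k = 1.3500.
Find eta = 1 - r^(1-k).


r^(k-1) = 1.9162
eta = 1 - 1/1.9162 = 0.4781 = 47.8142%

47.8142%


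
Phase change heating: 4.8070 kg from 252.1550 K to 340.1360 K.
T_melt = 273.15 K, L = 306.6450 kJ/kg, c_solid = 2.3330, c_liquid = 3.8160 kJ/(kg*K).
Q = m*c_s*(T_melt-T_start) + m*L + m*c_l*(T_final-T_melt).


Q1 (sensible, solid) = 4.8070 * 2.3330 * 20.9950 = 235.4533 kJ
Q2 (latent) = 4.8070 * 306.6450 = 1474.0425 kJ
Q3 (sensible, liquid) = 4.8070 * 3.8160 * 66.9860 = 1228.7585 kJ
Q_total = 2938.2543 kJ

2938.2543 kJ


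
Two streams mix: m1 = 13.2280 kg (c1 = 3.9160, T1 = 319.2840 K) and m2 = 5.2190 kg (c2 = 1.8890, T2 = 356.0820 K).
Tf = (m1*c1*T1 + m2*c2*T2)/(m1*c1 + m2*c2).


num = 20049.6844
den = 61.6595
Tf = 325.1676 K

325.1676 K


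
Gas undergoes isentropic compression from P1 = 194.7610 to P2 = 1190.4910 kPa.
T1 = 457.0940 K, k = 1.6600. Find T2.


(k-1)/k = 0.3976
(P2/P1)^exp = 2.0540
T2 = 457.0940 * 2.0540 = 938.8596 K

938.8596 K


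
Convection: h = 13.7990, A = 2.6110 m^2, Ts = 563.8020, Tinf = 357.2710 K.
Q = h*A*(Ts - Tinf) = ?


dT = 206.5310 K
Q = 13.7990 * 2.6110 * 206.5310 = 7441.1444 W

7441.1444 W


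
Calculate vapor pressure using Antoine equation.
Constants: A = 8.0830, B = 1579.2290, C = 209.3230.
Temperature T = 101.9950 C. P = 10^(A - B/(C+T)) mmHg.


C+T = 311.3180
B/(C+T) = 5.0727
log10(P) = 8.0830 - 5.0727 = 3.0103
P = 10^3.0103 = 1023.9533 mmHg

1023.9533 mmHg


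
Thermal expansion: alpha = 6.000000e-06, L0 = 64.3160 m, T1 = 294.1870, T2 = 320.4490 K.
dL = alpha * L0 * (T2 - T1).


dT = 26.2620 K
dL = 6.000000e-06 * 64.3160 * 26.2620 = 0.010134 m
L_final = 64.326134 m

dL = 0.010134 m


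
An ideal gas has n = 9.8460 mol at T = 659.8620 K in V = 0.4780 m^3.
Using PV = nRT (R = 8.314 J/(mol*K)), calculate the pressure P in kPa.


P = nRT/V = 9.8460 * 8.314 * 659.8620 / 0.4780
= 54016.0684 / 0.4780 = 113004.3272 Pa = 113.0043 kPa

113.0043 kPa


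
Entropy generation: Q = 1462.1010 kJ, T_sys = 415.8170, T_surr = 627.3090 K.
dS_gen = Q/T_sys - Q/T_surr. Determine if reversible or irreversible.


dS_sys = 1462.1010/415.8170 = 3.5162 kJ/K
dS_surr = -1462.1010/627.3090 = -2.3308 kJ/K
dS_gen = 3.5162 - 2.3308 = 1.1855 kJ/K (irreversible)

dS_gen = 1.1855 kJ/K, irreversible


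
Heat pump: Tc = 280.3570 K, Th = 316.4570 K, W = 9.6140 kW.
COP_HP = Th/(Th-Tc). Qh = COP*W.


COP = 316.4570 / 36.1000 = 8.7661
Qh = 8.7661 * 9.6140 = 84.2775 kW

COP = 8.7661, Qh = 84.2775 kW


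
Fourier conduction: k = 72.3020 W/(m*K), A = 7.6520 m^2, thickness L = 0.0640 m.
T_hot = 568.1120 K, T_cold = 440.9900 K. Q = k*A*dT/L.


dT = 127.1220 K
Q = 72.3020 * 7.6520 * 127.1220 / 0.0640 = 1098919.8423 W

1098919.8423 W


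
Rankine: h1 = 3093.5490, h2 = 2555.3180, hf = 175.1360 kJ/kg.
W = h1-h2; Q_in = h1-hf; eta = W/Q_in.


W = 538.2310 kJ/kg
Q_in = 2918.4130 kJ/kg
eta = 0.1844 = 18.4426%

eta = 18.4426%


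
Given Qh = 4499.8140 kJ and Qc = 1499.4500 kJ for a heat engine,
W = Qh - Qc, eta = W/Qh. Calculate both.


W = 4499.8140 - 1499.4500 = 3000.3640 kJ
eta = 3000.3640 / 4499.8140 = 0.6668 = 66.6775%

W = 3000.3640 kJ, eta = 66.6775%


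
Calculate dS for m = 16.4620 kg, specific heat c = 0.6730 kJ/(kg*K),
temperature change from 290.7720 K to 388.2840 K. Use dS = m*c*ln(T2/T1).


T2/T1 = 1.3354
ln(T2/T1) = 0.2892
dS = 16.4620 * 0.6730 * 0.2892 = 3.2040 kJ/K

3.2040 kJ/K


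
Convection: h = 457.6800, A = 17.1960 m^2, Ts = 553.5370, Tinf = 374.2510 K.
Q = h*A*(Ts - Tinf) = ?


dT = 179.2860 K
Q = 457.6800 * 17.1960 * 179.2860 = 1411028.3810 W

1411028.3810 W


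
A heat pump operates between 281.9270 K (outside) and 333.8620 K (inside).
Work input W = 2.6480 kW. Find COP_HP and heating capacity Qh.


COP = 333.8620 / 51.9350 = 6.4285
Qh = 6.4285 * 2.6480 = 17.0226 kW

COP = 6.4285, Qh = 17.0226 kW


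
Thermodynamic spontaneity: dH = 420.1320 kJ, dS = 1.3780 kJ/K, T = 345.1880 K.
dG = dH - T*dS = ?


T*dS = 345.1880 * 1.3780 = 475.6691 kJ
dG = 420.1320 - 475.6691 = -55.5371 kJ (spontaneous)

dG = -55.5371 kJ, spontaneous


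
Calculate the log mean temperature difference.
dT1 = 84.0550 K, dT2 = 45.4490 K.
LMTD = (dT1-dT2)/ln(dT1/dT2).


dT1/dT2 = 1.8494
ln(dT1/dT2) = 0.6149
LMTD = 38.6060 / 0.6149 = 62.7862 K

62.7862 K


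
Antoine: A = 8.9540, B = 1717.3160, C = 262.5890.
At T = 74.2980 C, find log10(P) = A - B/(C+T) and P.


C+T = 336.8870
B/(C+T) = 5.0976
log10(P) = 8.9540 - 5.0976 = 3.8564
P = 10^3.8564 = 7184.5164 mmHg

7184.5164 mmHg


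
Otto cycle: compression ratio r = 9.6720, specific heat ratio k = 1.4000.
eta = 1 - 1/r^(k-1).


r^(k-1) = 2.4786
eta = 1 - 1/2.4786 = 0.5965 = 59.6547%

59.6547%


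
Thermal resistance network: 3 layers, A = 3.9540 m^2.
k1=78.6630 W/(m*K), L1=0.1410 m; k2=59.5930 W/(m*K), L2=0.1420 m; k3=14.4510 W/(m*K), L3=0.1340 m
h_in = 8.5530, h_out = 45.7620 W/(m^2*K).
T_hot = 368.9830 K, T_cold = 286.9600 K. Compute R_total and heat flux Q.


R_conv_in = 1/(8.5530*3.9540) = 0.0296
R_1 = 0.1410/(78.6630*3.9540) = 0.0005
R_2 = 0.1420/(59.5930*3.9540) = 0.0006
R_3 = 0.1340/(14.4510*3.9540) = 0.0023
R_conv_out = 1/(45.7620*3.9540) = 0.0055
R_total = 0.0385 K/W
Q = 82.0230 / 0.0385 = 2130.6182 W

R_total = 0.0385 K/W, Q = 2130.6182 W


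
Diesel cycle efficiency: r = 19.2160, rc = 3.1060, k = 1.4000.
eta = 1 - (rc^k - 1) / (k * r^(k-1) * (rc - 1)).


r^(k-1) = 3.2619
rc^k = 4.8874
eta = 0.5958 = 59.5785%

59.5785%


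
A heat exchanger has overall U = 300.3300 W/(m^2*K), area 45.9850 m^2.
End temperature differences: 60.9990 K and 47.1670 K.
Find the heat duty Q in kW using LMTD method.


LMTD = 53.7869 K
Q = 300.3300 * 45.9850 * 53.7869 = 742833.4395 W = 742.8334 kW

742.8334 kW


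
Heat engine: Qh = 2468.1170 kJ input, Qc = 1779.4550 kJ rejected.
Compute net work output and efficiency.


W = 2468.1170 - 1779.4550 = 688.6620 kJ
eta = 688.6620 / 2468.1170 = 0.2790 = 27.9023%

W = 688.6620 kJ, eta = 27.9023%


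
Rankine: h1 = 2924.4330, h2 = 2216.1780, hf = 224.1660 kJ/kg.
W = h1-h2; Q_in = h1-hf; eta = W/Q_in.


W = 708.2550 kJ/kg
Q_in = 2700.2670 kJ/kg
eta = 0.2623 = 26.2291%

eta = 26.2291%


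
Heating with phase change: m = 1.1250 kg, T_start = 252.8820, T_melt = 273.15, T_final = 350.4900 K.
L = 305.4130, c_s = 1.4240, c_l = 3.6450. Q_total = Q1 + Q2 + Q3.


Q1 (sensible, solid) = 1.1250 * 1.4240 * 20.2680 = 32.4693 kJ
Q2 (latent) = 1.1250 * 305.4130 = 343.5896 kJ
Q3 (sensible, liquid) = 1.1250 * 3.6450 * 77.3400 = 317.1423 kJ
Q_total = 693.2013 kJ

693.2013 kJ


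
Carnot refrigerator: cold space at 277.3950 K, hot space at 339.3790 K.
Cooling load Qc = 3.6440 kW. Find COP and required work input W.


COP = 277.3950 / 61.9840 = 4.4753
W = 3.6440 / 4.4753 = 0.8143 kW

COP = 4.4753, W = 0.8143 kW


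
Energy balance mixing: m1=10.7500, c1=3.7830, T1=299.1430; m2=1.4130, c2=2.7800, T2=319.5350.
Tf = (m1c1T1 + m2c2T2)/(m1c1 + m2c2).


num = 13420.5014
den = 44.5954
Tf = 300.9392 K

300.9392 K


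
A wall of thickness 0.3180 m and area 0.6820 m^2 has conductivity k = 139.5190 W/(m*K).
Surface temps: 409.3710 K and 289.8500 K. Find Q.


dT = 119.5210 K
Q = 139.5190 * 0.6820 * 119.5210 / 0.3180 = 35763.0729 W

35763.0729 W


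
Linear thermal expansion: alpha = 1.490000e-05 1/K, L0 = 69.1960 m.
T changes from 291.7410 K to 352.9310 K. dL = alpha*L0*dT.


dT = 61.1900 K
dL = 1.490000e-05 * 69.1960 * 61.1900 = 0.063088 m
L_final = 69.259088 m

dL = 0.063088 m


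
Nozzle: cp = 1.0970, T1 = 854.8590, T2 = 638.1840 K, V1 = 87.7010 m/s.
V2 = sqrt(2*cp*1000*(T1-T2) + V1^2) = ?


dT = 216.6750 K
2*cp*1000*dT = 475384.9500
V1^2 = 7691.4654
V2 = sqrt(483076.4154) = 695.0370 m/s

695.0370 m/s


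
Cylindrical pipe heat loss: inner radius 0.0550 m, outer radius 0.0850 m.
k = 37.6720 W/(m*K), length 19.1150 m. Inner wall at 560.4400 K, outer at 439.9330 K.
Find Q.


dT = 120.5070 K
ln(ro/ri) = 0.4353
Q = 2*pi*37.6720*19.1150*120.5070 / 0.4353 = 1252501.9963 W

1252501.9963 W


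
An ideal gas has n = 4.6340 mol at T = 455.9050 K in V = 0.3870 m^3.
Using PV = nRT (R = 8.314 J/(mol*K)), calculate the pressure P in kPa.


P = nRT/V = 4.6340 * 8.314 * 455.9050 / 0.3870
= 17564.6866 / 0.3870 = 45386.7870 Pa = 45.3868 kPa

45.3868 kPa


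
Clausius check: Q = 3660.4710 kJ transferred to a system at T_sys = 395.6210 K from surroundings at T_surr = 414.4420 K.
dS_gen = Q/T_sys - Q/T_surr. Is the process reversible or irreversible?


dS_sys = 3660.4710/395.6210 = 9.2525 kJ/K
dS_surr = -3660.4710/414.4420 = -8.8323 kJ/K
dS_gen = 9.2525 - 8.8323 = 0.4202 kJ/K (irreversible)

dS_gen = 0.4202 kJ/K, irreversible


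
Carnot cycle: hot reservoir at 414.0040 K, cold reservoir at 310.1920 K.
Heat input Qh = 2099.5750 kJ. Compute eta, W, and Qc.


eta = 1 - 310.1920/414.0040 = 0.2508
W = 0.2508 * 2099.5750 = 526.4710 kJ
Qc = 2099.5750 - 526.4710 = 1573.1040 kJ

eta = 25.0751%, W = 526.4710 kJ, Qc = 1573.1040 kJ


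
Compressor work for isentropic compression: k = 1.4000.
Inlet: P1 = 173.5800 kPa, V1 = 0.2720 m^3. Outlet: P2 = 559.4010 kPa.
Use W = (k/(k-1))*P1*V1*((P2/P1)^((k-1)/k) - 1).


(k-1)/k = 0.2857
(P2/P1)^exp = 1.3970
W = 3.5000 * 173.5800 * 0.2720 * (1.3970 - 1) = 65.6090 kJ

65.6090 kJ


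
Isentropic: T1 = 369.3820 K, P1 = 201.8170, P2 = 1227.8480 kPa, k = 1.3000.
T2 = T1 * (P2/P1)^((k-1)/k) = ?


(k-1)/k = 0.2308
(P2/P1)^exp = 1.5169
T2 = 369.3820 * 1.5169 = 560.3275 K

560.3275 K


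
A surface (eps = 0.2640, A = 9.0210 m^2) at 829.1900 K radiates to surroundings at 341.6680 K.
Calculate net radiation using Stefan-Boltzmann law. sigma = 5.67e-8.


T^4 = 4.7273e+11
Tsurr^4 = 1.3628e+10
Q = 0.2640 * 5.67e-8 * 9.0210 * 4.5911e+11 = 61994.6833 W

61994.6833 W


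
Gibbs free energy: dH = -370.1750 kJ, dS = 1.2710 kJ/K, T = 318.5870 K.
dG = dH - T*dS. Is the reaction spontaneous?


T*dS = 318.5870 * 1.2710 = 404.9241 kJ
dG = -370.1750 - 404.9241 = -775.0991 kJ (spontaneous)

dG = -775.0991 kJ, spontaneous


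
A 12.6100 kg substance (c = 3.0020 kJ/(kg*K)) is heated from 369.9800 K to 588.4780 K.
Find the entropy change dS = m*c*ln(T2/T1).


T2/T1 = 1.5906
ln(T2/T1) = 0.4641
dS = 12.6100 * 3.0020 * 0.4641 = 17.5683 kJ/K

17.5683 kJ/K
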